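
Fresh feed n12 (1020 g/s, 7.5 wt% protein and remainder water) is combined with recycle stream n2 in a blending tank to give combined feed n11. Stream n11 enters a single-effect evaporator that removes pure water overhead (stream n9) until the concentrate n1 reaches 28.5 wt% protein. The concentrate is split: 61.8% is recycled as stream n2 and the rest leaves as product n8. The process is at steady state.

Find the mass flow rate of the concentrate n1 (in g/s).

702.7 g/s

Overall protein balance (none leaves overhead): protein in fresh feed = protein in product, i.e. 1020×0.075 = (1−0.618)·n1·0.285.
n1 = 76.5/(0.285×0.382) = 702.67 g/s.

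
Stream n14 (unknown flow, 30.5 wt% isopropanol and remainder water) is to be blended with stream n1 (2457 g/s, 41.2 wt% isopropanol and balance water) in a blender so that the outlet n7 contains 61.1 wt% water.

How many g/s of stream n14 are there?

672.7 g/s

Let n14 be the unknown flow. Total out = 2457 + n14.
water balance: 1444.7 + 0.695·n14 = 0.611·(2457 + n14)
(0.695 − 0.611)·n14 = 0.611×2457 − 1444.7 = 56.511
n14 = 56.511 / 0.084 = 672.75 g/s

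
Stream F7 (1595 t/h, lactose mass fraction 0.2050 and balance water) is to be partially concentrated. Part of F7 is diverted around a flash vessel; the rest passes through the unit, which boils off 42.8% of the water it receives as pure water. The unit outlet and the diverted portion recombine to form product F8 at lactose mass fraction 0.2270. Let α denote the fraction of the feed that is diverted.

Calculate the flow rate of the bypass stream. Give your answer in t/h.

All 1595×0.205 = 326.97 t/h of lactose reaches F8, so F8 = 326.97/0.227 = 1440.4 t/h and vapour = 154.58 t/h.
The evaporator receives (1−α)·1595 of feed at 0.795 water and removes 0.428 of that water:
0.428×0.795×(1−α)×1595 = 154.58
(1−α) = 154.58/542.71 = 0.2848;  α = 0.7152.
Bypass flow = 0.7152×1595 = 1140.7 t/h.

1141 t/h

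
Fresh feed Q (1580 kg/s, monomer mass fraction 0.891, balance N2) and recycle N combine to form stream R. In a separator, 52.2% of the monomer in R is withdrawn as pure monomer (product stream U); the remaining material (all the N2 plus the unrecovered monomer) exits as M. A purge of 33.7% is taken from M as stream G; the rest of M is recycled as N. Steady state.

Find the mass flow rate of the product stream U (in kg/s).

1076 kg/s

monomer in R: m_A = 1580×0.891 + (1−0.337)·(1−0.522)·m_A, so m_A = 1407.8/0.6831 = 2060.9 kg/s.
Product U = 0.522×2060.9 = 1075.8 kg/s.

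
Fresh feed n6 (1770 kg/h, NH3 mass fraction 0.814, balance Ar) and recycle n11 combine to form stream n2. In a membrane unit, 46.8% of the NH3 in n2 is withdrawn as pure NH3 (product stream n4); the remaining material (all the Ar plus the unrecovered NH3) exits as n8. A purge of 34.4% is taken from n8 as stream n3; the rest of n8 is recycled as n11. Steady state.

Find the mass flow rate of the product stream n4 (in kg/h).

NH3 in n2: m_A = 1770×0.814 + (1−0.344)·(1−0.468)·m_A, so m_A = 1440.8/0.6510 = 2213.2 kg/h.
Product n4 = 0.468×2213.2 = 1035.8 kg/h.

1036 kg/h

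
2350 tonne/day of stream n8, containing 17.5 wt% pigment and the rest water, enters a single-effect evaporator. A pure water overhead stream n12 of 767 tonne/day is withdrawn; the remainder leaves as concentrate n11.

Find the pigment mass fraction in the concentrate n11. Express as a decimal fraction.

0.2598

pigment is not removed: 2350×0.175 = 411.25 tonne/day of pigment enters n11.
Concentrate = 2350 − 767 = 1583 tonne/day.
Mass fraction = 411.25/1583 = 0.2598.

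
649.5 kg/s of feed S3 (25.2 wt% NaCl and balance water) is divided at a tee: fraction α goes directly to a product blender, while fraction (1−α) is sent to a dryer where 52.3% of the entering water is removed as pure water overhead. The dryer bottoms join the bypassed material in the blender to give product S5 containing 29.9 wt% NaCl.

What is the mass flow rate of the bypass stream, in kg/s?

388.5 kg/s

All 649.5×0.252 = 163.67 kg/s of NaCl reaches S5, so S5 = 163.67/0.299 = 547.4 kg/s and vapour = 102.1 kg/s.
The evaporator receives (1−α)·649.5 of feed at 0.748 water and removes 0.523 of that water:
0.523×0.748×(1−α)×649.5 = 102.1
(1−α) = 102.1/254.09 = 0.4018;  α = 0.5982.
Bypass flow = 0.5982×649.5 = 388.52 kg/s.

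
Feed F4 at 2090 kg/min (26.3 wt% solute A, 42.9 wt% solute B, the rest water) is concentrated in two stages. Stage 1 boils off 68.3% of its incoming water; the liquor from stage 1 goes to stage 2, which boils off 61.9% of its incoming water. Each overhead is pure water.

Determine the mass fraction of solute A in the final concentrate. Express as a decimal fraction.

water in feed = 2090×0.308 = 643.72 kg/min.
After stage 1: water left = (1−0.683)×643.72 = 204.06; stream total = 1650.3 kg/min.
After stage 2: water left = (1−0.619)×204.06 = 77.747; final concentrate = 1524 kg/min.
solute A fraction = 549.67/1524 = 0.361.

0.361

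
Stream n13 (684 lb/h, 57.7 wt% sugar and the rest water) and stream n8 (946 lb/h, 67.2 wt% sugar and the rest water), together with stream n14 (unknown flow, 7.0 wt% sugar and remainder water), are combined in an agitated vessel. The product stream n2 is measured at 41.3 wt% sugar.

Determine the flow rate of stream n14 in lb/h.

1041 lb/h

Let n14 be the unknown flow. Total out = 1630 + n14.
sugar balance: 1030.4 + 0.070·n14 = 0.413·(1630 + n14)
(0.070 − 0.413)·n14 = 0.413×1630 − 1030.4 = -357.19
n14 = -357.19 / -0.343 = 1041.4 lb/h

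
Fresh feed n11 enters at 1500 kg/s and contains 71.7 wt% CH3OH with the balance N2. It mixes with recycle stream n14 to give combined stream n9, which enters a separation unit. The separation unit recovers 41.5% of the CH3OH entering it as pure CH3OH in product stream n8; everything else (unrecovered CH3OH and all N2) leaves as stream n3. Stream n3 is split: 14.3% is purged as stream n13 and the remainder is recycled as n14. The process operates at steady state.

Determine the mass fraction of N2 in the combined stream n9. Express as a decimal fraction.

0.579

N2 enters only via n11 and leaves only via the purge: 1500×0.283 = 0.143×(N2 in n3), and the separation unit passes all N2, so N2 in n9 = N2 in n3 = 2968.5 kg/s.
CH3OH in n9: m_A = 1500×0.717 + (1−0.143)·(1−0.415)·m_A, so m_A = 1075.5/0.4987 = 2156.8 kg/s.
n9 = 2156.8 + 2968.5 = 5125.3 kg/s.
N2 fraction in n9 = 2968.5/5125.3 = 0.579.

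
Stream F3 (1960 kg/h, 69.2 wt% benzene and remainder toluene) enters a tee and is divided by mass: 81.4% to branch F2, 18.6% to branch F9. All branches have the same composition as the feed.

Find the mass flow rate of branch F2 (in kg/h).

1595 kg/h

Branch F2 flow = 0.814×1960 = 1595.4 kg/h.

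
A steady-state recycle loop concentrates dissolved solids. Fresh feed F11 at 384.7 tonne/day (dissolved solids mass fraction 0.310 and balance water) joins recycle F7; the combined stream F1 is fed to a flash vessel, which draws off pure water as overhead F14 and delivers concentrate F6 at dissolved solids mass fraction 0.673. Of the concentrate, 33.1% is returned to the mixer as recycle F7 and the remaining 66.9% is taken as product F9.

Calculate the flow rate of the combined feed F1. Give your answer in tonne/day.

Overall dissolved solids balance (none leaves overhead): dissolved solids in fresh feed = dissolved solids in product, i.e. 384.7×0.310 = (1−0.331)·F6·0.673.
F6 = 119.26/(0.673×0.669) = 264.88 tonne/day.
Recycle F7 = 0.331×264.88 = 87.674 tonne/day.
Combined feed F1 = 384.7 + 87.674 = 472.37 tonne/day.

472.4 tonne/day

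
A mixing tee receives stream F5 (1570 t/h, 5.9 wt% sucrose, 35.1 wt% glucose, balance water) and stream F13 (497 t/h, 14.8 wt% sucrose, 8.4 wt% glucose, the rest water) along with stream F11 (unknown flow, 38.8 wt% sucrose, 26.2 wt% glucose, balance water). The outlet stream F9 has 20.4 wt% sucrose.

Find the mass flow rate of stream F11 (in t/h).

Let F11 be the unknown flow. Total out = 2067 + F11.
sucrose balance: 166.19 + 0.388·F11 = 0.204·(2067 + F11)
(0.388 − 0.204)·F11 = 0.204×2067 − 166.19 = 255.48
F11 = 255.48 / 0.184 = 1388.5 t/h

1388 t/h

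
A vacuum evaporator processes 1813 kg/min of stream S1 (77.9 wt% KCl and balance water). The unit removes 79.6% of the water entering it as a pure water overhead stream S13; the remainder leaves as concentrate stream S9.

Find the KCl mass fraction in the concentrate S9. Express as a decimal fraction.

0.9453

KCl is not removed: 1813×0.779 = 1412.3 kg/min of KCl enters S9.
water entering = 1813×0.221 = 400.67 kg/min; overhead removed = 0.796×400.67 = 318.94 kg/min.
Concentrate = 1813 − 318.94 = 1494.1 kg/min.
Mass fraction = 1412.3/1494.1 = 0.9453.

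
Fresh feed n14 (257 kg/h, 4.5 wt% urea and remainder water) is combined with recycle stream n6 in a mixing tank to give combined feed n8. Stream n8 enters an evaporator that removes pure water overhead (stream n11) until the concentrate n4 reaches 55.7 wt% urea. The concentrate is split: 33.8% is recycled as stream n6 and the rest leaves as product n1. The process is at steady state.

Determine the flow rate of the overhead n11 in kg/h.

Overall urea balance (none leaves overhead): urea in fresh feed = urea in product, i.e. 257×0.045 = (1−0.338)·n4·0.557.
n4 = 11.565/(0.557×0.662) = 31.364 kg/h.
Recycle n6 = 0.338×31.364 = 10.601 kg/h.
Combined feed n8 = 257 + 10.601 = 267.6 kg/h.
Overhead n11 = n8 − n4 = 267.6 − 31.364 = 236.24 kg/h.

236.2 kg/h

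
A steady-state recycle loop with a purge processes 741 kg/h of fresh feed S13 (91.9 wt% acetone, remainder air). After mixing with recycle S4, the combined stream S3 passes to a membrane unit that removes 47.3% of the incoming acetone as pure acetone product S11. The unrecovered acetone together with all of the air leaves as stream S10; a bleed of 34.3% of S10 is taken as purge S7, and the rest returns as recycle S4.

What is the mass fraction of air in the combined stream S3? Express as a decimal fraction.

0.1438

air enters only via S13 and leaves only via the purge: 741×0.081 = 0.343×(air in S10), and the membrane unit passes all air, so air in S3 = air in S10 = 174.99 kg/h.
acetone in S3: m_A = 741×0.919 + (1−0.343)·(1−0.473)·m_A, so m_A = 680.98/0.6538 = 1041.6 kg/h.
S3 = 1041.6 + 174.99 = 1216.6 kg/h.
air fraction in S3 = 174.99/1216.6 = 0.1438.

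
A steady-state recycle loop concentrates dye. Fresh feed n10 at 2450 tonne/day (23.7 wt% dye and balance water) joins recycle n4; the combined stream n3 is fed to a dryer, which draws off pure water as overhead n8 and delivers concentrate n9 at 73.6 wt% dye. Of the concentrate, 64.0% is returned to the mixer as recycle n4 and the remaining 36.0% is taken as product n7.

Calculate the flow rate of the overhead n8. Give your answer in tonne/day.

1661 tonne/day

Overall dye balance (none leaves overhead): dye in fresh feed = dye in product, i.e. 2450×0.237 = (1−0.640)·n9·0.736.
n9 = 580.65/(0.736×0.360) = 2191.5 tonne/day.
Recycle n4 = 0.640×2191.5 = 1402.5 tonne/day.
Combined feed n3 = 2450 + 1402.5 = 3852.5 tonne/day.
Overhead n8 = n3 − n9 = 3852.5 − 2191.5 = 1661.1 tonne/day.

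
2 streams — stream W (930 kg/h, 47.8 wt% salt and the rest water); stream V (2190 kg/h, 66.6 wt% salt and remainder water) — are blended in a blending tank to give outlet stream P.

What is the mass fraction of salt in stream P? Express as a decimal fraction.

0.6100

Total flow out = 930 + 2190 = 3120 kg/h.
salt in = 930×0.478 + 2190×0.666 = 1903.1 kg/h.
salt mass fraction in P = 1903.1/3120 = 0.6100.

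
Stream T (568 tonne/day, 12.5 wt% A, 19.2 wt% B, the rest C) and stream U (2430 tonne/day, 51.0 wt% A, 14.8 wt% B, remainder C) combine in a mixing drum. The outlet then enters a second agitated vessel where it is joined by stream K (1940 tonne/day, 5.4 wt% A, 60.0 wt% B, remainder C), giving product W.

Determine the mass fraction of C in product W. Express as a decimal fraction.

Overall, product flow = 4938 tonne/day.
C in = 568×0.683 + 2430×0.342 + 1940×0.346 = 1890.2 tonne/day.
C fraction in W = 0.3828.

0.3828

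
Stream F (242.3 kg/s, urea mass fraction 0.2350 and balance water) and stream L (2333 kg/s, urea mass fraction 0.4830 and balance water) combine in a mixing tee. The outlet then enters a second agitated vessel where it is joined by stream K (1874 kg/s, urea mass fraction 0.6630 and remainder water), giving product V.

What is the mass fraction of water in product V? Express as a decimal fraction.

Overall, product flow = 4449.3 kg/s.
water in = 242.3×0.765 + 2333×0.517 + 1874×0.337 = 2023.1 kg/s.
water fraction in V = 0.4547.

0.4547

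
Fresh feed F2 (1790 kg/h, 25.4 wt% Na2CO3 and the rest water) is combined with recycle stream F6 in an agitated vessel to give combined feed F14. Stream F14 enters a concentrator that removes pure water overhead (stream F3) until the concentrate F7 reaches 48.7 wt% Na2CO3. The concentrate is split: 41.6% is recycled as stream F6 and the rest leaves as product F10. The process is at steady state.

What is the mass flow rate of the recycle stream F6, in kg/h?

665 kg/h

Overall Na2CO3 balance (none leaves overhead): Na2CO3 in fresh feed = Na2CO3 in product, i.e. 1790×0.254 = (1−0.416)·F7·0.487.
F7 = 454.66/(0.487×0.584) = 1598.6 kg/h.
Recycle F6 = 0.416×1598.6 = 665.03 kg/h.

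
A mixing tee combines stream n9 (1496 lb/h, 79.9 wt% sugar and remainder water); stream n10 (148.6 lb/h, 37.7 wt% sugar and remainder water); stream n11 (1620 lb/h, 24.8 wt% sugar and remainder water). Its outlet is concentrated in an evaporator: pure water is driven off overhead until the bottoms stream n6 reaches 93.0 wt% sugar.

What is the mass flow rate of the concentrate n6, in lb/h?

1778 lb/h

sugar entering = 1496×0.799 + 148.6×0.377 + 1620×0.248 = 1653.1 lb/h.
All sugar reports to n6, so n6 = 1653.1/0.930 = 1777.5 lb/h.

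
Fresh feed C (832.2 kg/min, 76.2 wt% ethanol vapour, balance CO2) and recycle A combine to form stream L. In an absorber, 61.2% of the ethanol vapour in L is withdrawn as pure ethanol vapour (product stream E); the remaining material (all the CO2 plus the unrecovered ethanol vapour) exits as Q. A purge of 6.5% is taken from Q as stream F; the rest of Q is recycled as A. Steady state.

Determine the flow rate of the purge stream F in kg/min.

223.2 kg/min

CO2 enters only via C and leaves only via the purge: 832.2×0.238 = 0.065×(CO2 in Q), and the absorber passes all CO2, so CO2 in L = CO2 in Q = 3047.1 kg/min.
ethanol vapour in L: m_A = 832.2×0.762 + (1−0.065)·(1−0.612)·m_A, so m_A = 634.14/0.6372 = 995.16 kg/min.
Q = (1−0.612)×995.16 + 3047.1 = 3433.3 kg/min.
Purge F = 0.065×3433.3 = 223.16 kg/min.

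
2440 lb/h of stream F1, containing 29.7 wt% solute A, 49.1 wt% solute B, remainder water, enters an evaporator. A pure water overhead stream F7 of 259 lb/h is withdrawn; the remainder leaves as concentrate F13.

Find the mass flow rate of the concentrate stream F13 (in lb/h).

2181 lb/h

Concentrate = 2440 − 259 = 2181 lb/h.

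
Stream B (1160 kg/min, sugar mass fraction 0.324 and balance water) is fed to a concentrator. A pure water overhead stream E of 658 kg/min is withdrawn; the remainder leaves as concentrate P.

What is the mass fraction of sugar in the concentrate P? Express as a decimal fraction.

0.749

sugar is not removed: 1160×0.324 = 375.84 kg/min of sugar enters P.
Concentrate = 1160 − 658 = 502 kg/min.
Mass fraction = 375.84/502 = 0.749.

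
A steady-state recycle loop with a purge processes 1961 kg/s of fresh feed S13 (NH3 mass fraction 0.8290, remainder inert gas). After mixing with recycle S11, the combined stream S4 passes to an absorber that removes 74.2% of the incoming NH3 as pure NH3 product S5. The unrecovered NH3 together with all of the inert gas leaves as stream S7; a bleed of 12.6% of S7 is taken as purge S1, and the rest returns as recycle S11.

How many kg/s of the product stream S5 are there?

1557 kg/s

NH3 in S4: m_A = 1961×0.829 + (1−0.126)·(1−0.742)·m_A, so m_A = 1625.7/0.7745 = 2099 kg/s.
Product S5 = 0.742×2099 = 1557.4 kg/s.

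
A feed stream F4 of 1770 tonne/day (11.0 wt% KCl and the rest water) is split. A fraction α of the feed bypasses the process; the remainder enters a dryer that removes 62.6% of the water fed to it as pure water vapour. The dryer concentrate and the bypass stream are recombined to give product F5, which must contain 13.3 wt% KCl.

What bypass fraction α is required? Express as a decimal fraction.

0.690

All 1770×0.110 = 194.7 tonne/day of KCl reaches F5, so F5 = 194.7/0.133 = 1463.9 tonne/day and vapour = 306.09 tonne/day.
The evaporator receives (1−α)·1770 of feed at 0.890 water and removes 0.626 of that water:
0.626×0.890×(1−α)×1770 = 306.09
(1−α) = 306.09/986.14 = 0.3104;  α = 0.6896.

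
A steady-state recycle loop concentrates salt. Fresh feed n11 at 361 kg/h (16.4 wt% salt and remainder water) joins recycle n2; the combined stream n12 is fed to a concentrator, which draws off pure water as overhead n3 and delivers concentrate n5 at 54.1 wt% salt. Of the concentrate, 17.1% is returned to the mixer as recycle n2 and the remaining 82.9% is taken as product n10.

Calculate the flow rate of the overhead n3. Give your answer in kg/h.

251.6 kg/h

Overall salt balance (none leaves overhead): salt in fresh feed = salt in product, i.e. 361×0.164 = (1−0.171)·n5·0.541.
n5 = 59.204/(0.541×0.829) = 132.01 kg/h.
Recycle n2 = 0.171×132.01 = 22.573 kg/h.
Combined feed n12 = 361 + 22.573 = 383.57 kg/h.
Overhead n3 = n12 − n5 = 383.57 − 132.01 = 251.57 kg/h.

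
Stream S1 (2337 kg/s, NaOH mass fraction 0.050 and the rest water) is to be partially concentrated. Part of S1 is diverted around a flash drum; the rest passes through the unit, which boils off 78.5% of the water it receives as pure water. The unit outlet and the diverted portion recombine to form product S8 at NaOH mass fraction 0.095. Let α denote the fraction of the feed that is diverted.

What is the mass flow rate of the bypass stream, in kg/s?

852.6 kg/s

All 2337×0.050 = 116.85 kg/s of NaOH reaches S8, so S8 = 116.85/0.095 = 1230 kg/s and vapour = 1107 kg/s.
The evaporator receives (1−α)·2337 of feed at 0.950 water and removes 0.785 of that water:
0.785×0.950×(1−α)×2337 = 1107
(1−α) = 1107/1742.8 = 0.6352;  α = 0.3648.
Bypass flow = 0.3648×2337 = 852.59 kg/s.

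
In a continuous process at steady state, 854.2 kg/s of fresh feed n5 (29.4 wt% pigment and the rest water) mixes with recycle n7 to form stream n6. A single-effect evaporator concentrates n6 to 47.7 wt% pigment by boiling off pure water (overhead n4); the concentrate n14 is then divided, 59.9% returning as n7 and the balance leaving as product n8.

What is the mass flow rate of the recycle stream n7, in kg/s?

786.4 kg/s

Overall pigment balance (none leaves overhead): pigment in fresh feed = pigment in product, i.e. 854.2×0.294 = (1−0.599)·n14·0.477.
n14 = 251.13/(0.477×0.401) = 1312.9 kg/s.
Recycle n7 = 0.599×1312.9 = 786.45 kg/s.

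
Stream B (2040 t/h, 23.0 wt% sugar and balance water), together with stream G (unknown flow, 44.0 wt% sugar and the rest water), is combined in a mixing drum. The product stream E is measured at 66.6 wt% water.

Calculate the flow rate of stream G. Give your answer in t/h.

2002 t/h

Let G be the unknown flow. Total out = 2040 + G.
water balance: 1570.8 + 0.560·G = 0.666·(2040 + G)
(0.560 − 0.666)·G = 0.666×2040 − 1570.8 = -212.16
G = -212.16 / -0.106 = 2001.5 t/h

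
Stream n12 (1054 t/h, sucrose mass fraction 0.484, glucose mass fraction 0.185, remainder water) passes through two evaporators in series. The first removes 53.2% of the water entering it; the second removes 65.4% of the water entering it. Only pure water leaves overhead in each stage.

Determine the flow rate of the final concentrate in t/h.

761.6 t/h

water in feed = 1054×0.331 = 348.87 t/h.
After stage 1: water left = (1−0.532)×348.87 = 163.27; stream total = 868.4 t/h.
After stage 2: water left = (1−0.654)×163.27 = 56.492; final concentrate = 761.62 t/h.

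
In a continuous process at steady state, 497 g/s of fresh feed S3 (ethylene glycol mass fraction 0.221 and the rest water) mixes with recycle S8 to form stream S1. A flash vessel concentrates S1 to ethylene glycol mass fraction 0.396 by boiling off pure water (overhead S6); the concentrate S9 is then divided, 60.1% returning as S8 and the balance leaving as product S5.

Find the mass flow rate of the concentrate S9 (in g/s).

695.2 g/s

Overall ethylene glycol balance (none leaves overhead): ethylene glycol in fresh feed = ethylene glycol in product, i.e. 497×0.221 = (1−0.601)·S9·0.396.
S9 = 109.84/(0.396×0.399) = 695.15 g/s.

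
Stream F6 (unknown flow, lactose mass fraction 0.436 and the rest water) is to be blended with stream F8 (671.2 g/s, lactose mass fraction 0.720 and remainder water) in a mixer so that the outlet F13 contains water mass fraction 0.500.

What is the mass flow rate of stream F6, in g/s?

Let F6 be the unknown flow. Total out = 671.2 + F6.
water balance: 187.94 + 0.564·F6 = 0.500·(671.2 + F6)
(0.564 − 0.500)·F6 = 0.500×671.2 − 187.94 = 147.66
F6 = 147.66 / 0.064 = 2307.3 g/s

2307 g/s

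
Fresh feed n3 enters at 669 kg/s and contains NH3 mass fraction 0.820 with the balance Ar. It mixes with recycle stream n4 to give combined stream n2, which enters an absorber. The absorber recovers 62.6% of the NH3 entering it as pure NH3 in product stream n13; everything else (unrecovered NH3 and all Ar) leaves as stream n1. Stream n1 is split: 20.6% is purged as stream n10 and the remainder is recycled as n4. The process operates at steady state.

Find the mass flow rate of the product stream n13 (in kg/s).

NH3 in n2: m_A = 669×0.820 + (1−0.206)·(1−0.626)·m_A, so m_A = 548.58/0.7030 = 780.29 kg/s.
Product n13 = 0.626×780.29 = 488.46 kg/s.

488.5 kg/s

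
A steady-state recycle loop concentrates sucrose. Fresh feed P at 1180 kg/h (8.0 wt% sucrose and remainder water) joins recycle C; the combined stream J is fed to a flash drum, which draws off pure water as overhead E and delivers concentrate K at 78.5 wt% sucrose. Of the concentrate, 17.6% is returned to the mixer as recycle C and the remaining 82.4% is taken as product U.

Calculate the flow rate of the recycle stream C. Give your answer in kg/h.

25.69 kg/h

Overall sucrose balance (none leaves overhead): sucrose in fresh feed = sucrose in product, i.e. 1180×0.080 = (1−0.176)·K·0.785.
K = 94.4/(0.785×0.824) = 145.94 kg/h.
Recycle C = 0.176×145.94 = 25.685 kg/h.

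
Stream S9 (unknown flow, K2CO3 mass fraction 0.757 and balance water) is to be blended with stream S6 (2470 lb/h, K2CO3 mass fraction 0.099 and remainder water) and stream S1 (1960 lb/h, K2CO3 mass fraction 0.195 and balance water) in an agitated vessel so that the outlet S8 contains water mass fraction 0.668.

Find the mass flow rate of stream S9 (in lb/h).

1986 lb/h

Let S9 be the unknown flow. Total out = 4430 + S9.
water balance: 3803.3 + 0.243·S9 = 0.668·(4430 + S9)
(0.243 − 0.668)·S9 = 0.668×4430 − 3803.3 = -844.03
S9 = -844.03 / -0.425 = 1986 lb/h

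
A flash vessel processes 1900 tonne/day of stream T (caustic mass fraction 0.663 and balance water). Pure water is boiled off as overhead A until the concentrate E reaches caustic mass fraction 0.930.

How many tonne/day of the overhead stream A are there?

545.5 tonne/day

caustic is conserved: 1900×0.663 = 1259.7 tonne/day all reports to the concentrate.
Concentrate = 1259.7/(target fraction) = 1354.5 tonne/day.
Overhead = 1900 − 1354.5 = 545.48 tonne/day.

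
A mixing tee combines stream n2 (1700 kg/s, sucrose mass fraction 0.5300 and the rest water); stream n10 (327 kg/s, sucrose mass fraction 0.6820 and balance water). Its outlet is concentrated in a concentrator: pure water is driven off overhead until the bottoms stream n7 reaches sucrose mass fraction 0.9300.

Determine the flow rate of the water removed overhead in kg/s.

818.4 kg/s

sucrose entering = 1700×0.530 + 327×0.682 = 1124 kg/s.
All sucrose reports to n7, so n7 = 1124/0.930 = 1208.6 kg/s.
Total feed = 2027 kg/s; overhead = 2027 − 1208.6 = 818.38 kg/s.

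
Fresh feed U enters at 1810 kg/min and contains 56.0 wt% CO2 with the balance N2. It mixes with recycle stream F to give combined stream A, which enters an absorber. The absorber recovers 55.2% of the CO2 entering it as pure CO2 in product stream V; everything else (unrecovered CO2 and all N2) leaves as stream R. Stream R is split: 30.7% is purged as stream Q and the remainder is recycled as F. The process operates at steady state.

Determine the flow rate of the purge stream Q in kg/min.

998.6 kg/min

N2 enters only via U and leaves only via the purge: 1810×0.440 = 0.307×(N2 in R), and the absorber passes all N2, so N2 in A = N2 in R = 2594.1 kg/min.
CO2 in A: m_A = 1810×0.560 + (1−0.307)·(1−0.552)·m_A, so m_A = 1013.6/0.6895 = 1470 kg/min.
R = (1−0.552)×1470 + 2594.1 = 3252.7 kg/min.
Purge Q = 0.307×3252.7 = 998.57 kg/min.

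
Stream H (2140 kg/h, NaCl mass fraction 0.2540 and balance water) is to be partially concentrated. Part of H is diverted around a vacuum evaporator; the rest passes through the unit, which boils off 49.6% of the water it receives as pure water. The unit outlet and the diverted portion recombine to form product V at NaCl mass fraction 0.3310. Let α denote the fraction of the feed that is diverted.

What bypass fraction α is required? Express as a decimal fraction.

All 2140×0.254 = 543.56 kg/h of NaCl reaches V, so V = 543.56/0.331 = 1642.2 kg/h and vapour = 497.82 kg/h.
The evaporator receives (1−α)·2140 of feed at 0.746 water and removes 0.496 of that water:
0.496×0.746×(1−α)×2140 = 497.82
(1−α) = 497.82/791.83 = 0.6287;  α = 0.3713.

0.371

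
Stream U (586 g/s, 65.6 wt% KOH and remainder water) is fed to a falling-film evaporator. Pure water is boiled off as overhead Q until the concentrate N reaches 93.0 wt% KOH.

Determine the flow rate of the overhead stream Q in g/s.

172.6 g/s

KOH is conserved: 586×0.656 = 384.42 g/s all reports to the concentrate.
Concentrate = 384.42/(target fraction) = 413.35 g/s.
Overhead = 586 − 413.35 = 172.65 g/s.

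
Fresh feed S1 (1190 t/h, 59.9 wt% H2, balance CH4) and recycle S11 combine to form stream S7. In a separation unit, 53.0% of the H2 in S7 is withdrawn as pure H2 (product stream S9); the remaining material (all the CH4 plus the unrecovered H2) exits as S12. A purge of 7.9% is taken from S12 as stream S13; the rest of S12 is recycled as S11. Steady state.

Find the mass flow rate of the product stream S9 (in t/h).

H2 in S7: m_A = 1190×0.599 + (1−0.079)·(1−0.530)·m_A, so m_A = 712.81/0.5671 = 1256.9 t/h.
Product S9 = 0.530×1256.9 = 666.14 t/h.

666.1 t/h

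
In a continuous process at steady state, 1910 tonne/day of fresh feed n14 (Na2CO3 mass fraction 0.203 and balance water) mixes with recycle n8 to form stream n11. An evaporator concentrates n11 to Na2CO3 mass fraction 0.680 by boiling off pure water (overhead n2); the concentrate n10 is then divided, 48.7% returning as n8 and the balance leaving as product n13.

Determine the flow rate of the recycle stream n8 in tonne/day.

Overall Na2CO3 balance (none leaves overhead): Na2CO3 in fresh feed = Na2CO3 in product, i.e. 1910×0.203 = (1−0.487)·n10·0.680.
n10 = 387.73/(0.680×0.513) = 1111.5 tonne/day.
Recycle n8 = 0.487×1111.5 = 541.29 tonne/day.

541.3 tonne/day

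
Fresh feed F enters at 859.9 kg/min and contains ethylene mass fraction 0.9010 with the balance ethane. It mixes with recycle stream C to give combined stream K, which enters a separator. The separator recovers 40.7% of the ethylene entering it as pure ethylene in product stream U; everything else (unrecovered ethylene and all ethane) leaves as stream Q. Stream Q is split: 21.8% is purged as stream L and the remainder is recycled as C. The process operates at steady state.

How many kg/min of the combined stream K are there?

ethane enters only via F and leaves only via the purge: 859.9×0.099 = 0.218×(ethane in Q), and the separator passes all ethane, so ethane in K = ethane in Q = 390.51 kg/min.
ethylene in K: m_A = 859.9×0.901 + (1−0.218)·(1−0.407)·m_A, so m_A = 774.77/0.5363 = 1444.7 kg/min.
K = 1444.7 + 390.51 = 1835.2 kg/min.

1835 kg/min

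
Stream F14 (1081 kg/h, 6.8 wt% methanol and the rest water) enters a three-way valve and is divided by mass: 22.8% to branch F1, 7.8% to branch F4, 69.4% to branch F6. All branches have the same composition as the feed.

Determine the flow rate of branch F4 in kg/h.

84.32 kg/h

Branch F4 flow = 0.078×1081 = 84.318 kg/h.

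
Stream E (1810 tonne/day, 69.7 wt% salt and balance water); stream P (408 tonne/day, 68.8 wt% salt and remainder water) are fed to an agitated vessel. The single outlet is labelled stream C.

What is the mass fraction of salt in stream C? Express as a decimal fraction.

Total flow out = 1810 + 408 = 2218 tonne/day.
salt in = 1810×0.697 + 408×0.688 = 1542.3 tonne/day.
salt mass fraction in C = 1542.3/2218 = 0.695.

0.695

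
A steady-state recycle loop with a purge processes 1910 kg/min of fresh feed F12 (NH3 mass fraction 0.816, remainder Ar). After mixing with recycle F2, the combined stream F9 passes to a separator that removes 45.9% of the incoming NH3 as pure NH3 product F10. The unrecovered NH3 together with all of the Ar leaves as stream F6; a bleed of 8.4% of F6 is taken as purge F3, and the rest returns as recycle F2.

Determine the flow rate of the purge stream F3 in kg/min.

Ar enters only via F12 and leaves only via the purge: 1910×0.184 = 0.084×(Ar in F6), and the separator passes all Ar, so Ar in F9 = Ar in F6 = 4183.8 kg/min.
NH3 in F9: m_A = 1910×0.816 + (1−0.084)·(1−0.459)·m_A, so m_A = 1558.6/0.5044 = 3089.7 kg/min.
F6 = (1−0.459)×3089.7 + 4183.8 = 5855.3 kg/min.
Purge F3 = 0.084×5855.3 = 491.85 kg/min.

491.8 kg/min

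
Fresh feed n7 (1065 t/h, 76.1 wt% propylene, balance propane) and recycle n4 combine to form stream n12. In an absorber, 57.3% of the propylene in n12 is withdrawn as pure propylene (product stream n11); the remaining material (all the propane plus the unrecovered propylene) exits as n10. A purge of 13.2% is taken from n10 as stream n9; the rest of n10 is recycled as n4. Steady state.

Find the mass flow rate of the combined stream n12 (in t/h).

propane enters only via n7 and leaves only via the purge: 1065×0.239 = 0.132×(propane in n10), and the absorber passes all propane, so propane in n12 = propane in n10 = 1928.3 t/h.
propylene in n12: m_A = 1065×0.761 + (1−0.132)·(1−0.573)·m_A, so m_A = 810.47/0.6294 = 1287.8 t/h.
n12 = 1287.8 + 1928.3 = 3216 t/h.

3216 t/h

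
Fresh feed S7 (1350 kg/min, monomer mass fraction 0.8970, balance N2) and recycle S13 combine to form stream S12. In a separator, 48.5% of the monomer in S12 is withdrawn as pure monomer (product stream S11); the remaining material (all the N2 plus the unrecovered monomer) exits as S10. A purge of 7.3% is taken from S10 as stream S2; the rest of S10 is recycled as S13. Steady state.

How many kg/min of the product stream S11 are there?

1124 kg/min

monomer in S12: m_A = 1350×0.897 + (1−0.073)·(1−0.485)·m_A, so m_A = 1211/0.5226 = 2317.2 kg/min.
Product S11 = 0.485×2317.2 = 1123.8 kg/min.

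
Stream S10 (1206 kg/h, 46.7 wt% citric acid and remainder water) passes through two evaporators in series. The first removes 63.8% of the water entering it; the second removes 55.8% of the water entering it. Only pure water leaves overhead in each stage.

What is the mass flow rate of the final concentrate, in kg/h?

water in feed = 1206×0.533 = 642.8 kg/h.
After stage 1: water left = (1−0.638)×642.8 = 232.69; stream total = 795.89 kg/h.
After stage 2: water left = (1−0.558)×232.69 = 102.85; final concentrate = 666.05 kg/h.

666.1 kg/h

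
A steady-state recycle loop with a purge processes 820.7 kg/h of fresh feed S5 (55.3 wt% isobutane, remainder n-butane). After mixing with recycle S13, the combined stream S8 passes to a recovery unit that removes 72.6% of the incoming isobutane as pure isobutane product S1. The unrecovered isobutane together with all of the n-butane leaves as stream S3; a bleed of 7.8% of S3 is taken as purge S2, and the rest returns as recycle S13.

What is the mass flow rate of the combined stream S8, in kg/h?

5310 kg/h

n-butane enters only via S5 and leaves only via the purge: 820.7×0.447 = 0.078×(n-butane in S3), and the recovery unit passes all n-butane, so n-butane in S8 = n-butane in S3 = 4703.2 kg/h.
isobutane in S8: m_A = 820.7×0.553 + (1−0.078)·(1−0.726)·m_A, so m_A = 453.85/0.7474 = 607.26 kg/h.
S8 = 607.26 + 4703.2 = 5310.5 kg/h.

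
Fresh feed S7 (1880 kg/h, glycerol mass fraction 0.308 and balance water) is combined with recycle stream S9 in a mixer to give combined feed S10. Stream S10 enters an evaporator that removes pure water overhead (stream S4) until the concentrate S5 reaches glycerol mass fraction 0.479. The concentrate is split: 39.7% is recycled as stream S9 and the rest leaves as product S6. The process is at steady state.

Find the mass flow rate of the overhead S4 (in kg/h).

671.1 kg/h

Overall glycerol balance (none leaves overhead): glycerol in fresh feed = glycerol in product, i.e. 1880×0.308 = (1−0.397)·S5·0.479.
S5 = 579.04/(0.479×0.603) = 2004.7 kg/h.
Recycle S9 = 0.397×2004.7 = 795.88 kg/h.
Combined feed S10 = 1880 + 795.88 = 2675.9 kg/h.
Overhead S4 = S10 − S5 = 2675.9 − 2004.7 = 671.15 kg/h.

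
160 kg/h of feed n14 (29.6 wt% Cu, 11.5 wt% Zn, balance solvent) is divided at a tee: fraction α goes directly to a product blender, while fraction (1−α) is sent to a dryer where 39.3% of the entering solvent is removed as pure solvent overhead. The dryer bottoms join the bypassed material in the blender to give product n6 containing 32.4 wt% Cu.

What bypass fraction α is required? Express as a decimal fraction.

All 160×0.296 = 47.36 kg/h of Cu reaches n6, so n6 = 47.36/0.324 = 146.17 kg/h and vapour = 13.827 kg/h.
The evaporator receives (1−α)·160 of feed at 0.589 solvent and removes 0.393 of that solvent:
0.393×0.589×(1−α)×160 = 13.827
(1−α) = 13.827/37.036 = 0.3733;  α = 0.6267.

0.627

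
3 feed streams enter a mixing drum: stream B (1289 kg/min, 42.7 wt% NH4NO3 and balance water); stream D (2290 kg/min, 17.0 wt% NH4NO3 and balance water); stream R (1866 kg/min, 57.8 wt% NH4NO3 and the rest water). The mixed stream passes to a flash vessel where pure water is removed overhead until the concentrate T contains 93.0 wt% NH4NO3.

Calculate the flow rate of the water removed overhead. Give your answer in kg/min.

3275 kg/min

NH4NO3 entering = 1289×0.427 + 2290×0.170 + 1866×0.578 = 2018.3 kg/min.
All NH4NO3 reports to T, so T = 2018.3/0.930 = 2170.2 kg/min.
Total feed = 5445 kg/min; overhead = 5445 − 2170.2 = 3274.8 kg/min.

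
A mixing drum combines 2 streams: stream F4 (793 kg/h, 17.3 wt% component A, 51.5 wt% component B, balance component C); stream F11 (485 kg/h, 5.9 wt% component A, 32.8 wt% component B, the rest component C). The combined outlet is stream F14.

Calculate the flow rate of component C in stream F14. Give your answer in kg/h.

component C out = component C in = 793×0.312 + 485×0.613 = 544.72 kg/h.

544.7 kg/h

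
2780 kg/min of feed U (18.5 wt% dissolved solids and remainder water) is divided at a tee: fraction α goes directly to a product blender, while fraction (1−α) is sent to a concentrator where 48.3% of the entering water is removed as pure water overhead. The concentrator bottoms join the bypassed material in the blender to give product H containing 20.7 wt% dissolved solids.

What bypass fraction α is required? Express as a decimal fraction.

0.730

All 2780×0.185 = 514.3 kg/min of dissolved solids reaches H, so H = 514.3/0.207 = 2484.5 kg/min and vapour = 295.46 kg/min.
The evaporator receives (1−α)·2780 of feed at 0.815 water and removes 0.483 of that water:
0.483×0.815×(1−α)×2780 = 295.46
(1−α) = 295.46/1094.3 = 0.2700;  α = 0.7300.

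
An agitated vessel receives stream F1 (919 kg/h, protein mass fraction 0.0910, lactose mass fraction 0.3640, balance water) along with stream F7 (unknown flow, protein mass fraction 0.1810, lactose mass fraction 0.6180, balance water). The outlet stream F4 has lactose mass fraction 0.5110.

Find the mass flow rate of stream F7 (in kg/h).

Let F7 be the unknown flow. Total out = 919 + F7.
lactose balance: 334.52 + 0.618·F7 = 0.511·(919 + F7)
(0.618 − 0.511)·F7 = 0.511×919 − 334.52 = 135.09
F7 = 135.09 / 0.107 = 1262.6 kg/h

1263 kg/h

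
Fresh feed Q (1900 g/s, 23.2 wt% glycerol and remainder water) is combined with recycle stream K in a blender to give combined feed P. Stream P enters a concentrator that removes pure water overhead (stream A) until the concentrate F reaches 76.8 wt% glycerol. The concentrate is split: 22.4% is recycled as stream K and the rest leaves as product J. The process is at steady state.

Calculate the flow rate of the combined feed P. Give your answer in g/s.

Overall glycerol balance (none leaves overhead): glycerol in fresh feed = glycerol in product, i.e. 1900×0.232 = (1−0.224)·F·0.768.
F = 440.8/(0.768×0.776) = 739.64 g/s.
Recycle K = 0.224×739.64 = 165.68 g/s.
Combined feed P = 1900 + 165.68 = 2065.7 g/s.

2066 g/s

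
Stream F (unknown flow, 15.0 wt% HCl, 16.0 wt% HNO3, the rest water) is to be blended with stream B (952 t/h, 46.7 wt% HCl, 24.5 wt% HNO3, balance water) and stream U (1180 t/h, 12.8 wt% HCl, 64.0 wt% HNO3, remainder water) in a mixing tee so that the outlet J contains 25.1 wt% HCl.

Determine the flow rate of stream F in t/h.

598.9 t/h

Let F be the unknown flow. Total out = 2132 + F.
HCl balance: 595.62 + 0.150·F = 0.251·(2132 + F)
(0.150 − 0.251)·F = 0.251×2132 − 595.62 = -60.492
F = -60.492 / -0.101 = 598.93 t/h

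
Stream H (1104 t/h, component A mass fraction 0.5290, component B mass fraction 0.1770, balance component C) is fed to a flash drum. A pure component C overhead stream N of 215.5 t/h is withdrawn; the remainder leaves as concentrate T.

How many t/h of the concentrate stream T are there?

888.5 t/h

Concentrate = 1104 − 215.5 = 888.5 t/h.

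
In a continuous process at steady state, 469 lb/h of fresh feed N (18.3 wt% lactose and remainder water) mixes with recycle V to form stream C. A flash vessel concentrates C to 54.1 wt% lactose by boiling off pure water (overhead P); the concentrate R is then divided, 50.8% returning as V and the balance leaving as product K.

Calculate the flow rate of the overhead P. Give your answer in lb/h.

310.4 lb/h

Overall lactose balance (none leaves overhead): lactose in fresh feed = lactose in product, i.e. 469×0.183 = (1−0.508)·R·0.541.
R = 85.827/(0.541×0.492) = 322.45 lb/h.
Recycle V = 0.508×322.45 = 163.8 lb/h.
Combined feed C = 469 + 163.8 = 632.8 lb/h.
Overhead P = C − R = 632.8 − 322.45 = 310.35 lb/h.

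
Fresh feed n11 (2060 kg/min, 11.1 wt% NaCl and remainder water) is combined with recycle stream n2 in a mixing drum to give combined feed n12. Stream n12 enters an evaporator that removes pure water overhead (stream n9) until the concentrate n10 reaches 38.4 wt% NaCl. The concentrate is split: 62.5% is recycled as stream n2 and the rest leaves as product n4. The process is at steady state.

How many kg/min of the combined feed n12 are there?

Overall NaCl balance (none leaves overhead): NaCl in fresh feed = NaCl in product, i.e. 2060×0.111 = (1−0.625)·n10·0.384.
n10 = 228.66/(0.384×0.375) = 1587.9 kg/min.
Recycle n2 = 0.625×1587.9 = 992.45 kg/min.
Combined feed n12 = 2060 + 992.45 = 3052.4 kg/min.

3052 kg/min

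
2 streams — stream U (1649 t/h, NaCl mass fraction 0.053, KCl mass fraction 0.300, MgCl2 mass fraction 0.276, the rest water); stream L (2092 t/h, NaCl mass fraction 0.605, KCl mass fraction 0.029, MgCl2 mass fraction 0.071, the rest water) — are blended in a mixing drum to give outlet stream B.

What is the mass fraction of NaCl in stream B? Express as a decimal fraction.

Total flow out = 1649 + 2092 = 3741 t/h.
NaCl in = 1649×0.053 + 2092×0.605 = 1353.1 t/h.
NaCl mass fraction in B = 1353.1/3741 = 0.362.

0.362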